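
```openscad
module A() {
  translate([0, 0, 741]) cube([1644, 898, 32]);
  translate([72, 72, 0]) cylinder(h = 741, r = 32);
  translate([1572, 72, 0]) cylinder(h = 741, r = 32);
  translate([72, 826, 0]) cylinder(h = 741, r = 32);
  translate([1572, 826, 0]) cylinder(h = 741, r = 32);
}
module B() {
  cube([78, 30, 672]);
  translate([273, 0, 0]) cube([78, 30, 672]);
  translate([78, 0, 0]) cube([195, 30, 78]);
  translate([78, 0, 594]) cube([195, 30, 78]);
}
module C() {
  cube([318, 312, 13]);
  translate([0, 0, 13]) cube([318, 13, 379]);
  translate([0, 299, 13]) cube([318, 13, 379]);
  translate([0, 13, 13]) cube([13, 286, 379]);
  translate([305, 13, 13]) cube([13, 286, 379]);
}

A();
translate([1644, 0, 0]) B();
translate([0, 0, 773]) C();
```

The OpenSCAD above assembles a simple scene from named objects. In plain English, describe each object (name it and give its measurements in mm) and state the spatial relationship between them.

A is a table: top 1644 mm (x) × 898 mm (y), 32 mm thick, upper face at z = 773 mm, on four round legs of 64 mm diameter, each leg's bounding box inset 40 mm from the nearest pair of top edges, running from z = 0 to the bottom of the top.

B is a picture frame with a 195×516 mm rectangular opening (x by z) and a uniform 78 mm border on every side. Frame depth is 30 mm along y. It is built from two vertical stiles running the full outside height and two horizontal rails spanning the gap between the stiles.

C is an open-topped rectangular box: outside dimensions 318×312×392 mm, with a uniform wall and base thickness of 13 mm. The base is a full 318×312 slab on the floor; four walls sit on top of the base. The front and back walls (the −y and +y sides) span the full width; the two side walls fit between them.

The picture frame is against the table's +x side, with their −y faces flush. The open box is on top of the table.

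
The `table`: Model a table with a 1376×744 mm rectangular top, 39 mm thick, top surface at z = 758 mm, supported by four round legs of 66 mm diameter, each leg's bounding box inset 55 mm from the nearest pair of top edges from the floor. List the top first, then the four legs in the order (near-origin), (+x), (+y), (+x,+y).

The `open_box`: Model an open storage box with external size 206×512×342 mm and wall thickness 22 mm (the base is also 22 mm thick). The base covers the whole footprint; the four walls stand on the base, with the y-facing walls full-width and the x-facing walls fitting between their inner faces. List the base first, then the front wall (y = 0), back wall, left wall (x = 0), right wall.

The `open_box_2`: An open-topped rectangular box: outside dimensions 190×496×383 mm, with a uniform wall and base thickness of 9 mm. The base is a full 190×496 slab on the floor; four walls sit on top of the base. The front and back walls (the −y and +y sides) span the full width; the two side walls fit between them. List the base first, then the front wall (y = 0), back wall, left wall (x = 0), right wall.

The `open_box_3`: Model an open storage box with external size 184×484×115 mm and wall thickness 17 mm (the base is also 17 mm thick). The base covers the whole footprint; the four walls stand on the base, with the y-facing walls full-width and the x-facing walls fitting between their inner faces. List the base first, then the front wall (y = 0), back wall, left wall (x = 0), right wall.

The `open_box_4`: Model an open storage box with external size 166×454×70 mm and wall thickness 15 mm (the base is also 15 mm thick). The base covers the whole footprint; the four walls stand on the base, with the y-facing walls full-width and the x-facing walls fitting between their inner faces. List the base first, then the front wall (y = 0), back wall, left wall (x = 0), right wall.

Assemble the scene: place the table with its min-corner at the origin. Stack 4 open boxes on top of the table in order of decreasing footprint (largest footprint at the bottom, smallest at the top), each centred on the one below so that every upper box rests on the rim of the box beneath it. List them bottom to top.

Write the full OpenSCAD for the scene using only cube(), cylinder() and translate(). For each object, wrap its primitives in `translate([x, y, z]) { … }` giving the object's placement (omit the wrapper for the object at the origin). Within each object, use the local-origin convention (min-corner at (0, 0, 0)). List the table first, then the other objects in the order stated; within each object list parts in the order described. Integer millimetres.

translate([0, 0, 719]) cube([1376, 744, 39]);
translate([88, 88, 0]) cylinder(h = 719, r = 33);
translate([1288, 88, 0]) cylinder(h = 719, r = 33);
translate([88, 656, 0]) cylinder(h = 719, r = 33);
translate([1288, 656, 0]) cylinder(h = 719, r = 33);
translate([585, 116, 758]) {
  cube([206, 512, 22]);
  translate([0, 0, 22]) cube([206, 22, 320]);
  translate([0, 490, 22]) cube([206, 22, 320]);
  translate([0, 22, 22]) cube([22, 468, 320]);
  translate([184, 22, 22]) cube([22, 468, 320]);
}
translate([593, 124, 1100]) {
  cube([190, 496, 9]);
  translate([0, 0, 9]) cube([190, 9, 374]);
  translate([0, 487, 9]) cube([190, 9, 374]);
  translate([0, 9, 9]) cube([9, 478, 374]);
  translate([181, 9, 9]) cube([9, 478, 374]);
}
translate([596, 130, 1483]) {
  cube([184, 484, 17]);
  translate([0, 0, 17]) cube([184, 17, 98]);
  translate([0, 467, 17]) cube([184, 17, 98]);
  translate([0, 17, 17]) cube([17, 450, 98]);
  translate([167, 17, 17]) cube([17, 450, 98]);
}
translate([605, 145, 1598]) {
  cube([166, 454, 15]);
  translate([0, 0, 15]) cube([166, 15, 55]);
  translate([0, 439, 15]) cube([166, 15, 55]);
  translate([0, 15, 15]) cube([15, 424, 55]);
  translate([151, 15, 15]) cube([15, 424, 55]);
}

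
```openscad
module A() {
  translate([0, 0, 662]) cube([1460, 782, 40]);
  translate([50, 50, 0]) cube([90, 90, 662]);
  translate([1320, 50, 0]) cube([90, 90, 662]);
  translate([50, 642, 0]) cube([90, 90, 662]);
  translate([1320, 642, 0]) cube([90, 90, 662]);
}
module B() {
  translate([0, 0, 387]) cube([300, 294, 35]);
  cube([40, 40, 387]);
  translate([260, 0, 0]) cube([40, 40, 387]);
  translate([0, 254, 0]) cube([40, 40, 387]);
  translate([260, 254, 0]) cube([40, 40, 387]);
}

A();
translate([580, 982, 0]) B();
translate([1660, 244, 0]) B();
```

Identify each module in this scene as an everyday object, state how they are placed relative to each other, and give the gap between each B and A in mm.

A is a table. B is a stool. Two stools sit around the table at the +y, +x sides. The gap between each stool and the table is 200 mm.

Each stool's nearest face is 200 mm from the table's bounding box.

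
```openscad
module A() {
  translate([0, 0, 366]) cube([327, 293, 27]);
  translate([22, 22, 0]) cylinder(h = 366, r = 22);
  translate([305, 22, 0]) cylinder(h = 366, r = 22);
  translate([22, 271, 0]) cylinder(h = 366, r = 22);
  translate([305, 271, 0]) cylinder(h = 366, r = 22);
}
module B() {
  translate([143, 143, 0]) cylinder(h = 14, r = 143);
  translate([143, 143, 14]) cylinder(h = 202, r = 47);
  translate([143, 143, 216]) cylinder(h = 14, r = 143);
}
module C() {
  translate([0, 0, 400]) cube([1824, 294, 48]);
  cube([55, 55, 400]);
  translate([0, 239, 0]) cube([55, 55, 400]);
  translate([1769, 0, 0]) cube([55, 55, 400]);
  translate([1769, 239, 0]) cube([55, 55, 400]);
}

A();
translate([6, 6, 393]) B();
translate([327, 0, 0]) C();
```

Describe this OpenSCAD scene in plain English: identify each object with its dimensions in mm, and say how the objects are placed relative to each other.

A is a four-legged stool. The seat is 327×293 mm, 27 mm thick, top at z = 393 mm. It stands on four round legs, each 44 mm in diameter, from z = 0 to the seat underside, each leg's axis is inset half a diameter from the nearest pair of seat edges (so the leg's bounding box is flush with the corner).

B is a spool: two coaxial disc flanges of radius 143 mm and thickness 14 mm, joined by a core cylinder of radius 47 mm and height 202 mm. The lower flange rests on z = 0 and the three cylinders share a vertical axis.

C is a bench: a 1824×294 mm seat slab, 48 mm thick, top at z = 448 mm, on four 55×55 mm square legs flush with the seat corners and standing on z = 0.

The spool is on top of the stool. The bench is against the stool's +x side, with their −y faces flush.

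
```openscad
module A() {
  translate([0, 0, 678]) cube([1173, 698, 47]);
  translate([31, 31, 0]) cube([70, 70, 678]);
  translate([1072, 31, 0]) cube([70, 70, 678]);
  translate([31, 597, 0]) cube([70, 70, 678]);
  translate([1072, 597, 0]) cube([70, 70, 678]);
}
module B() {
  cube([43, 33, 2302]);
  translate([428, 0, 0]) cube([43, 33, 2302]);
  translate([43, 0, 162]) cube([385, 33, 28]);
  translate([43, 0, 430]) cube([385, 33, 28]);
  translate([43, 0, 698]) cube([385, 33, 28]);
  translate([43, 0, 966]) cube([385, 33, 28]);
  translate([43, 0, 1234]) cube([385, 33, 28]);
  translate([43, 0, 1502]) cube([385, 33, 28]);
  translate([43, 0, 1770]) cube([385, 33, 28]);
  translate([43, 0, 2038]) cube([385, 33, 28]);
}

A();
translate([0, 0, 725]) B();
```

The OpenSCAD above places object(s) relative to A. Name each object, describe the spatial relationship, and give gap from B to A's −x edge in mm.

A is a table. B is a ladder. The ladder is on top of the table. The gap from the ladder to the table's −x edge is 0 mm.

The ladder's min-x is at 0; the table's min-x is 0; gap = 0 mm.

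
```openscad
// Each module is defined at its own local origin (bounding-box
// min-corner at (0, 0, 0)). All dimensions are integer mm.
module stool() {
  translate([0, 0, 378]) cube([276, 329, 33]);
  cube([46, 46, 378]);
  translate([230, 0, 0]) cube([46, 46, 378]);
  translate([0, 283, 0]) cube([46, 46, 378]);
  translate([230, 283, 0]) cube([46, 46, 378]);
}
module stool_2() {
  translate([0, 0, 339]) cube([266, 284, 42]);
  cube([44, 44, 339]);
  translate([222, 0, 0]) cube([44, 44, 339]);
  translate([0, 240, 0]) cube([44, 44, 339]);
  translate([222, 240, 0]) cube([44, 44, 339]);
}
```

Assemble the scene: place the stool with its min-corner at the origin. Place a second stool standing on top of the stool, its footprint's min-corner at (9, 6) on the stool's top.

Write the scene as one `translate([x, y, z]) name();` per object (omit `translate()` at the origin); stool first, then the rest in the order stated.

stool();
translate([9, 6, 411]) stool_2();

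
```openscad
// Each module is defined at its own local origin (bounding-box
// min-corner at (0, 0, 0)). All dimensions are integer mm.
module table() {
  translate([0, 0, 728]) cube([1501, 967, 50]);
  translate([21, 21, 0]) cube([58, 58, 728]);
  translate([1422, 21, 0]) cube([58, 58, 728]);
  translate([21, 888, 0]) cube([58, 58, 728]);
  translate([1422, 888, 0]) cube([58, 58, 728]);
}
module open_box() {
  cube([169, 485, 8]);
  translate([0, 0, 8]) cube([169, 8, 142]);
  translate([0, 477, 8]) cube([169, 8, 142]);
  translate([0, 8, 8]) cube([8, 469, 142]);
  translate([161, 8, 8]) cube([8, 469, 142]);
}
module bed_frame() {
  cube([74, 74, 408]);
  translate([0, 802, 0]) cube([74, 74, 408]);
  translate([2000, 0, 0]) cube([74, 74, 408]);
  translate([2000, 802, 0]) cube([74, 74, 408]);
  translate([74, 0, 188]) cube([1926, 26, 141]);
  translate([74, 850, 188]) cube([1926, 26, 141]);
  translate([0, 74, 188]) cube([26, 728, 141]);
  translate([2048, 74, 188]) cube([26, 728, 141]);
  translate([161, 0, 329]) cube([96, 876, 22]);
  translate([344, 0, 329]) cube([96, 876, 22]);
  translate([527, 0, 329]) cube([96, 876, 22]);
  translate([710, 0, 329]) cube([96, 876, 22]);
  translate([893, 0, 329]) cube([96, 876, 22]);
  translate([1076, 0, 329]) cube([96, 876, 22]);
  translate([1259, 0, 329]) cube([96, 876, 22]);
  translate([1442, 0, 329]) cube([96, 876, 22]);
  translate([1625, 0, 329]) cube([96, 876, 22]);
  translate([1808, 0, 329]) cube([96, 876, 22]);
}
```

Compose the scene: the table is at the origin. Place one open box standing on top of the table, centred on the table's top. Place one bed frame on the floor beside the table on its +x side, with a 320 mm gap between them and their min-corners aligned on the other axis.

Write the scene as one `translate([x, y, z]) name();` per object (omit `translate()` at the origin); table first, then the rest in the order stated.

table();
translate([666, 241, 778]) open_box();
translate([1821, 0, 0]) bed_frame();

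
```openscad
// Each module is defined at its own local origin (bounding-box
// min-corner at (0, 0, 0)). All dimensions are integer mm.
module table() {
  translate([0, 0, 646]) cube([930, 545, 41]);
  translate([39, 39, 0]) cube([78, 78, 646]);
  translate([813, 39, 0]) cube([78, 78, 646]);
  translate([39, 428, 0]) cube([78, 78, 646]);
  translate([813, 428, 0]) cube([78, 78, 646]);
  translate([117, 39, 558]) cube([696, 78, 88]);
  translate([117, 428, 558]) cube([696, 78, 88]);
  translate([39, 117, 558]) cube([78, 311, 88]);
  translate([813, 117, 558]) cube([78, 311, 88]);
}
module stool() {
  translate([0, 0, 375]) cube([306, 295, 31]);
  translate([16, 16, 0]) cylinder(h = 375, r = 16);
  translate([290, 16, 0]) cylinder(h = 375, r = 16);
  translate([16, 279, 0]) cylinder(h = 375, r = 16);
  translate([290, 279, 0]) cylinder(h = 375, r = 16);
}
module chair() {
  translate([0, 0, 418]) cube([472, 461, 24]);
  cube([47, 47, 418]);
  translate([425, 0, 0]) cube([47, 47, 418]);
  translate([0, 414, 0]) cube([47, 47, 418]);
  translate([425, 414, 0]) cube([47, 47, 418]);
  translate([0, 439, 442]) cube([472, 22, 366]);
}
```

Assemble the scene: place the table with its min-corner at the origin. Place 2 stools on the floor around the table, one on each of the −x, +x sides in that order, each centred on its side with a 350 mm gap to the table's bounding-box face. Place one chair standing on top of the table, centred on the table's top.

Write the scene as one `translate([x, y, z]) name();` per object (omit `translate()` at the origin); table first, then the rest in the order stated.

table();
translate([-656, 125, 0]) stool();
translate([1280, 125, 0]) stool();
translate([229, 42, 687]) chair();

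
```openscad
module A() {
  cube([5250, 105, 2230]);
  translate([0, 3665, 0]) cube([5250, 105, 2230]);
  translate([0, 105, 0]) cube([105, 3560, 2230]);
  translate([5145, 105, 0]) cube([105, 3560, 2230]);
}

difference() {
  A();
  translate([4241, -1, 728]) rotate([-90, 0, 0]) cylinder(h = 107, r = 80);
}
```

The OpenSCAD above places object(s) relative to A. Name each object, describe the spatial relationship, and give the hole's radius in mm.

The subtracted cylinder has r = 80 mm.

A is a house frame. The house frame has a circular hole through its front wall. The hole's radius is 80 mm.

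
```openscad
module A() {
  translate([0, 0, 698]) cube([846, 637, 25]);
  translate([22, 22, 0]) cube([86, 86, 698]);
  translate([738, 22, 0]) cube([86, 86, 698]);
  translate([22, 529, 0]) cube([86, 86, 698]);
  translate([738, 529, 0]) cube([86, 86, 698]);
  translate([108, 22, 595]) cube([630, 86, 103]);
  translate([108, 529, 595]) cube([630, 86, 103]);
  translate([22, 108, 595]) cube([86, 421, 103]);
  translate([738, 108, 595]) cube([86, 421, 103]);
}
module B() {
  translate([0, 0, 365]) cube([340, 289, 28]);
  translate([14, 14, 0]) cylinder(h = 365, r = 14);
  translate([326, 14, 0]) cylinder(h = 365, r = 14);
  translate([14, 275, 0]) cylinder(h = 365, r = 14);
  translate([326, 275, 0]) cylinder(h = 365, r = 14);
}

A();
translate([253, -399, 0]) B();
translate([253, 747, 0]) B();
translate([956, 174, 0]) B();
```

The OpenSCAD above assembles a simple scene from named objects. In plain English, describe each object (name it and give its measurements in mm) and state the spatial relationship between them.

A is a table: top 846 mm (x) × 637 mm (y), 25 mm thick, upper face at z = 723 mm, on four 86×86 mm square legs, each inset 22 mm from the nearest pair of top edges, running from z = 0 to the bottom of the top. Four apron rails, 86 mm thick and 103 mm tall, run between adjacent legs with their top edges flush with the underside of the top and their outer faces flush with the legs' outer faces.

B is a four-legged stool. The seat is a 340×289×28 mm slab whose top surface is at z = 393 mm; four round legs, each 28 mm in diameter, run from the floor (z = 0) to the underside of the seat, each leg's axis is inset half a diameter from the nearest pair of seat edges (so the leg's bounding box is flush with the corner).

Three stools sit around the table at the −y, +y, +x sides.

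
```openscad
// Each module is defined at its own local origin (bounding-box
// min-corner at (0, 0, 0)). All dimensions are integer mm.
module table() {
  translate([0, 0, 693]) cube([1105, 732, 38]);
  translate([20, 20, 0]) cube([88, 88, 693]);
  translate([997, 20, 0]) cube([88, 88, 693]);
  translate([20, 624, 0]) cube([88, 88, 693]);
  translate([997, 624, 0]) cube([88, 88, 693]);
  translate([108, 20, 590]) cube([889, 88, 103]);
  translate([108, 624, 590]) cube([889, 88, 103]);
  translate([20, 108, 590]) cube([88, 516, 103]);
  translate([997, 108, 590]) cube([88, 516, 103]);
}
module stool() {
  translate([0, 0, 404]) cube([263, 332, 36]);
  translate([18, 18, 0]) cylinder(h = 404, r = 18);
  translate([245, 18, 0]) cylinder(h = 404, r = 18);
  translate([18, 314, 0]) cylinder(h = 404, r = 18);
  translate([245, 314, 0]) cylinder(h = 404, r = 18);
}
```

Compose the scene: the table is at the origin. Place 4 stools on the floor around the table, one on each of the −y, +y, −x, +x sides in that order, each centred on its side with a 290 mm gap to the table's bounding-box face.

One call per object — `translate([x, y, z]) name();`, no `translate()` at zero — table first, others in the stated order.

table();
translate([421, -622, 0]) stool();
translate([421, 1022, 0]) stool();
translate([-553, 200, 0]) stool();
translate([1395, 200, 0]) stool();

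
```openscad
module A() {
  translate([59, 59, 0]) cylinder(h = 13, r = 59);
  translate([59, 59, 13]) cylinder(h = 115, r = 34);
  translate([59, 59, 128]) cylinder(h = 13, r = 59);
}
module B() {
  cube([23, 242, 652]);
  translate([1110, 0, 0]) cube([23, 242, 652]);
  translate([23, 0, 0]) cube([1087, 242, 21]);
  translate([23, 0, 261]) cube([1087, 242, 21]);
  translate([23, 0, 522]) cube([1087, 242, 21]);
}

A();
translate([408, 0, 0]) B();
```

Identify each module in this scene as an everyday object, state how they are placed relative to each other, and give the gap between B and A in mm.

The bookshelf's nearest face is 290 mm from the spool's +x face.

A is a spool. B is a bookshelf. The bookshelf is on the floor beside the spool on its +x side. The gap between the bookshelf and the spool is 290 mm.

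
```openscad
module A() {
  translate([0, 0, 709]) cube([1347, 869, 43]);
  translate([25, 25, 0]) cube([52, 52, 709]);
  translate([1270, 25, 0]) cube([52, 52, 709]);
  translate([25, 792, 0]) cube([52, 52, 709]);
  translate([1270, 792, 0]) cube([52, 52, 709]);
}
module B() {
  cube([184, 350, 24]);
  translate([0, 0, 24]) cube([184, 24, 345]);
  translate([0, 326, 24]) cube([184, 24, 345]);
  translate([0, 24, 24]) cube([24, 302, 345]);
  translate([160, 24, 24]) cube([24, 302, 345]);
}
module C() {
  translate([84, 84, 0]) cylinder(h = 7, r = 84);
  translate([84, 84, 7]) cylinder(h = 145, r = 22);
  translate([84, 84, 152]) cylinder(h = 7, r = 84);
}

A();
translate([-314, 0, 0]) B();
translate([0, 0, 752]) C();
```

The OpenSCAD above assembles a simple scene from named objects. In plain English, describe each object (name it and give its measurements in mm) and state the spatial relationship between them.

A is a table with a 1347×869 mm rectangular top, 43 mm thick, top surface at z = 752 mm, supported by four 52×52 mm square legs, each inset 25 mm from the nearest pair of top edges, running from the floor.

B is an open-topped rectangular box: outside dimensions 184×350×369 mm, with a uniform wall and base thickness of 24 mm. The base is a full 184×350 slab on the floor; four walls sit on top of the base. The front and back walls (the −y and +y sides) span the full width; the two side walls fit between them.

C is a spool: two coaxial disc flanges of radius 84 mm and thickness 7 mm, joined by a core cylinder of radius 22 mm and height 145 mm. The lower flange rests on z = 0 and the three cylinders share a vertical axis.

The open box is on the floor beside the table on its −x side. The spool is on top of the table.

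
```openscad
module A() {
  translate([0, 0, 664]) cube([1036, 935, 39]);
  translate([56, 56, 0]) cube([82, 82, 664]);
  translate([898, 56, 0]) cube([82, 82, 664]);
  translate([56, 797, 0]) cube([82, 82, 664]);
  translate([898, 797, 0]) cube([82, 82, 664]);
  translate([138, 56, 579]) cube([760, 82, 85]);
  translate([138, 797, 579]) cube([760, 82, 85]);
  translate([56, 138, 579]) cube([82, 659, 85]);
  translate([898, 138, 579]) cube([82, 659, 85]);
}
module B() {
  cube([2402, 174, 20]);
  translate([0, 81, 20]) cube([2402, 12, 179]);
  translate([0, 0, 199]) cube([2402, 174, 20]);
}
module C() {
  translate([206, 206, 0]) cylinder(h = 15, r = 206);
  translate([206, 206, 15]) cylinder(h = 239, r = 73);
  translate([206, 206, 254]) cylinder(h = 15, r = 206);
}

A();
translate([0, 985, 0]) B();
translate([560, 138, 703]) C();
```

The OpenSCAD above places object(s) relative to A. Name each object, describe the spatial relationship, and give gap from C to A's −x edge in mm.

A is a table. B is an I-beam. C is a spool. The I-beam is on the floor beside the table on its +y side. The spool is on top of the table. The gap from the spool to the table's −x edge is 560 mm.

The spool's min-x is at 560; the table's min-x is 0; gap = 560 mm.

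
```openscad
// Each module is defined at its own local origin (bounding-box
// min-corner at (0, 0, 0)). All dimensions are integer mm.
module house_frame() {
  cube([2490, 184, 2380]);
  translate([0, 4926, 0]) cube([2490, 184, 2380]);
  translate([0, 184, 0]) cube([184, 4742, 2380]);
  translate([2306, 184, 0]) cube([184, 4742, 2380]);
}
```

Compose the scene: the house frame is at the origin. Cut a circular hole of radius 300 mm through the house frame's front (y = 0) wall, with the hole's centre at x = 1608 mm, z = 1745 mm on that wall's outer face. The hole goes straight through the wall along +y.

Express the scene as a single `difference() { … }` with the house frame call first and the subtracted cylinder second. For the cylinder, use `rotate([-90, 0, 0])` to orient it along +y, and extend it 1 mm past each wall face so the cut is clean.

difference() {
  house_frame();
  translate([1608, -1, 1745]) rotate([-90, 0, 0]) cylinder(h = 186, r = 300);
}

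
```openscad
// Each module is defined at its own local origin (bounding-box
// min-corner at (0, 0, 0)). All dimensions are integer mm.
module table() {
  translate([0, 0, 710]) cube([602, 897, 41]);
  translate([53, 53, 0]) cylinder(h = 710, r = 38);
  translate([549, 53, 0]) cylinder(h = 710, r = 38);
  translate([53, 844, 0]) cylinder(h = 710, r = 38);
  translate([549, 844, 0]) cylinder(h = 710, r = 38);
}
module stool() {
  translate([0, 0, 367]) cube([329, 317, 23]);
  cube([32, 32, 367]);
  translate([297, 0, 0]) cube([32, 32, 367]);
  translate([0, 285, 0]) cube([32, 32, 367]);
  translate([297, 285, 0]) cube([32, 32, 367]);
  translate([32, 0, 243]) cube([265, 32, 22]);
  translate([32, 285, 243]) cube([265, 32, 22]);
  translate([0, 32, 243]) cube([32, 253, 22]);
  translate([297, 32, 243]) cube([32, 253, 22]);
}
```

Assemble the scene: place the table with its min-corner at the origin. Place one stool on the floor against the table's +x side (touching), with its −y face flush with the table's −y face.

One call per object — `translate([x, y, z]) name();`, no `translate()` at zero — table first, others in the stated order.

table();
translate([602, 0, 0]) stool();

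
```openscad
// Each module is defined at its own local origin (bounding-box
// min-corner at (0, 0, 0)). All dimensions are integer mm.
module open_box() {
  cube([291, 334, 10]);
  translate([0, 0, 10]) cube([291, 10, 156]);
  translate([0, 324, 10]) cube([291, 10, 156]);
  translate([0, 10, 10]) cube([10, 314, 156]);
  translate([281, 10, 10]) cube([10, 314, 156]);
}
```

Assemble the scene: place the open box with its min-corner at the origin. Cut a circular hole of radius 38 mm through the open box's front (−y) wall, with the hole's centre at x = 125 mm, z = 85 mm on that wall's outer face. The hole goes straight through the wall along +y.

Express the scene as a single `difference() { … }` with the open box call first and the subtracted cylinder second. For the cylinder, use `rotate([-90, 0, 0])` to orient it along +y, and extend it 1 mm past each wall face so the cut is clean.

difference() {
  open_box();
  translate([125, -1, 85]) rotate([-90, 0, 0]) cylinder(h = 12, r = 38);
}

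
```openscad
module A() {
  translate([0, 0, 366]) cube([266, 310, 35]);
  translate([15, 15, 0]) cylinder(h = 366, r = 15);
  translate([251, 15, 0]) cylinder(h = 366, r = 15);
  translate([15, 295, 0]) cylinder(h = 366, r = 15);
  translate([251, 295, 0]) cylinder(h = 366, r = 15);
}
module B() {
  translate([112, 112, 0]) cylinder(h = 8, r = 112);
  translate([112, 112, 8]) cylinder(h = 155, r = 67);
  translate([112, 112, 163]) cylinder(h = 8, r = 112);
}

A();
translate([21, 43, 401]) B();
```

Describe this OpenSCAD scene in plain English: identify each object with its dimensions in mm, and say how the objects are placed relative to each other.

A is a simple wooden stool: a rectangular seat 266 mm (x) by 310 mm (y), 35 mm thick, top face at z = 401 mm, on four round legs, each 30 mm in diameter. The legs rest on z = 0, each leg's axis is inset half a diameter from the nearest pair of seat edges (so the leg's bounding box is flush with the corner).

B is a spool: two coaxial disc flanges of radius 112 mm and thickness 8 mm, joined by a core cylinder of radius 67 mm and height 155 mm. The lower flange rests on z = 0 and the three cylinders share a vertical axis.

The spool is on top of the stool, centred.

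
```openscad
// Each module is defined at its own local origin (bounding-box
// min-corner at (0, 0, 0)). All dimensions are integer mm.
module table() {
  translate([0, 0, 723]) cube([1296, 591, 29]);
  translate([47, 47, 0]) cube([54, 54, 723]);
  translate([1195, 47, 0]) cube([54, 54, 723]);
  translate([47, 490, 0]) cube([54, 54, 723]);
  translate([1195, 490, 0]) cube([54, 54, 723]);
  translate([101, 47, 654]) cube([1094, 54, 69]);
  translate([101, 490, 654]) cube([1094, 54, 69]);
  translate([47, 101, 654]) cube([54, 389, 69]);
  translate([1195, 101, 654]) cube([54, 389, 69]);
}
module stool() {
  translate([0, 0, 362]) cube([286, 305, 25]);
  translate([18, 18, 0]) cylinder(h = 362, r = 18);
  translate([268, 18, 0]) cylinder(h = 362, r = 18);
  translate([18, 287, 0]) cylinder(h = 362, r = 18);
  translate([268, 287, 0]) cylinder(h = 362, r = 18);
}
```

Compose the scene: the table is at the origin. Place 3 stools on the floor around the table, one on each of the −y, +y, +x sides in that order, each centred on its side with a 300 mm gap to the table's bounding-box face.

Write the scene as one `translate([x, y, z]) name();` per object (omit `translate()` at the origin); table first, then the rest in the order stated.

table();
translate([505, -605, 0]) stool();
translate([505, 891, 0]) stool();
translate([1596, 143, 0]) stool();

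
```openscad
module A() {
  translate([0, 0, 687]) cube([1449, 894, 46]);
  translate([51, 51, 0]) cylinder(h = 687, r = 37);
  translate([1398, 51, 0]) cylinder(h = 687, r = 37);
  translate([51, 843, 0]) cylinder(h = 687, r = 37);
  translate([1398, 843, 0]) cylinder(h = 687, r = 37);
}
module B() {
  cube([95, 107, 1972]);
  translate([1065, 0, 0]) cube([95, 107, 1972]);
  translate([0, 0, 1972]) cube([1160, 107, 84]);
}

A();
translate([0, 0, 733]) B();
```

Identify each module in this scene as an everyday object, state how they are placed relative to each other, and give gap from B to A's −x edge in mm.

A is a table. B is a door frame. The door frame is on top of the table. The gap from the door frame to the table's −x edge is 0 mm.

The door frame's min-x is at 0; the table's min-x is 0; gap = 0 mm.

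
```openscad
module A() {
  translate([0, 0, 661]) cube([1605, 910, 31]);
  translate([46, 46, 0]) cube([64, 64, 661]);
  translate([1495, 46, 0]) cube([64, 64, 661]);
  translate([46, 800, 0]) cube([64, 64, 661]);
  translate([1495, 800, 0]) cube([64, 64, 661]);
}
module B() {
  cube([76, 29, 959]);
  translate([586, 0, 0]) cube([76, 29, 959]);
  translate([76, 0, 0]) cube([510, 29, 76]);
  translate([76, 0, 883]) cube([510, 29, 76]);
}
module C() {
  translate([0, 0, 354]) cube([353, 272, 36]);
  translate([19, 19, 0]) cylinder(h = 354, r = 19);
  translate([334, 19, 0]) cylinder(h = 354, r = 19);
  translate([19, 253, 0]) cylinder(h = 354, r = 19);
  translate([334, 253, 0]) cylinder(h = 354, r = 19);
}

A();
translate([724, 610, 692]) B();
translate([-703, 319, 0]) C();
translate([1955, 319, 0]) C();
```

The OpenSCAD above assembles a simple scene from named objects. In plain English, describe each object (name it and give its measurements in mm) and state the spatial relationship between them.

A is a table: top 1605 mm (x) × 910 mm (y), 31 mm thick, upper face at z = 692 mm, on four 64×64 mm square legs, each inset 46 mm from the nearest pair of top edges, running from z = 0 to the bottom of the top.

B is a rectangular picture frame lying in the x–z plane (depth along y). The opening is 510 mm wide (x) by 807 mm tall (z), surrounded by a border 76 mm wide on all four sides. The frame is 29 mm deep and is made of two full-height vertical stiles with two horizontal rails fitted between them.

C is a four-legged stool. The seat is 353×272 mm, 36 mm thick, top at z = 390 mm. It stands on four round legs, each 38 mm in diameter, from z = 0 to the seat underside, each leg's axis is inset half a diameter from the nearest pair of seat edges (so the leg's bounding box is flush with the corner).

The picture frame is on top of the table. Two stools sit around the table at the −x, +x sides.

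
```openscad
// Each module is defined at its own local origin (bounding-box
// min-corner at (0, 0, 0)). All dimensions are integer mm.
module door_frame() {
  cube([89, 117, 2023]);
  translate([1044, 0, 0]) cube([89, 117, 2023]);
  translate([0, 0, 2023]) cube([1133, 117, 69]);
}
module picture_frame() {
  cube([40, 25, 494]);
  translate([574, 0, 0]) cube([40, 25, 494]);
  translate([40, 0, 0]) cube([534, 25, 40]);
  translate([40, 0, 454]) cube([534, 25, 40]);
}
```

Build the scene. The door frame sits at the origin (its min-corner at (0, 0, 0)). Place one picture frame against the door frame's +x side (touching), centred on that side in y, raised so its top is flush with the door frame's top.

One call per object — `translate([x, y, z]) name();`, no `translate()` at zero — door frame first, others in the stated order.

door_frame();
translate([1133, 46, 1598]) picture_frame();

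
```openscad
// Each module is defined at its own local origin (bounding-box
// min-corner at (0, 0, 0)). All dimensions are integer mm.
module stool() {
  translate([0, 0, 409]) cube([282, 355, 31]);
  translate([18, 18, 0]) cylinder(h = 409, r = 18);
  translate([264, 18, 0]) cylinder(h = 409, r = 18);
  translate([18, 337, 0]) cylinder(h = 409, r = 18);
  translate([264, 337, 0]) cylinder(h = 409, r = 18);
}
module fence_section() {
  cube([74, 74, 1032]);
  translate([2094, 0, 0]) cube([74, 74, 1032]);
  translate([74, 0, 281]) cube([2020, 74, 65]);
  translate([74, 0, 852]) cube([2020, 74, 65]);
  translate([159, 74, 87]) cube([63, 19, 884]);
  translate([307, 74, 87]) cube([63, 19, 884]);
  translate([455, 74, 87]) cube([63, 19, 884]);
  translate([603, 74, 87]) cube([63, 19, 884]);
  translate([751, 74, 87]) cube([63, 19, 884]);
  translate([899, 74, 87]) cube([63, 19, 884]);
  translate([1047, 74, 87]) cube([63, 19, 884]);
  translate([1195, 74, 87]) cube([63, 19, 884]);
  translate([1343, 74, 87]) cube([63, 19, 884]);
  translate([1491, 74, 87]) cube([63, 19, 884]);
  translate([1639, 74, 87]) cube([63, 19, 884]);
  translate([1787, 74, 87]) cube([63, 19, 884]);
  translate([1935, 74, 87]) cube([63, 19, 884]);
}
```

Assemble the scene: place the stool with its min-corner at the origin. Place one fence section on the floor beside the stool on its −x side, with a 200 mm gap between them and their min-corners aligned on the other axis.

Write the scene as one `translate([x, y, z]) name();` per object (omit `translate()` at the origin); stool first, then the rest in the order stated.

stool();
translate([-2368, 0, 0]) fence_section();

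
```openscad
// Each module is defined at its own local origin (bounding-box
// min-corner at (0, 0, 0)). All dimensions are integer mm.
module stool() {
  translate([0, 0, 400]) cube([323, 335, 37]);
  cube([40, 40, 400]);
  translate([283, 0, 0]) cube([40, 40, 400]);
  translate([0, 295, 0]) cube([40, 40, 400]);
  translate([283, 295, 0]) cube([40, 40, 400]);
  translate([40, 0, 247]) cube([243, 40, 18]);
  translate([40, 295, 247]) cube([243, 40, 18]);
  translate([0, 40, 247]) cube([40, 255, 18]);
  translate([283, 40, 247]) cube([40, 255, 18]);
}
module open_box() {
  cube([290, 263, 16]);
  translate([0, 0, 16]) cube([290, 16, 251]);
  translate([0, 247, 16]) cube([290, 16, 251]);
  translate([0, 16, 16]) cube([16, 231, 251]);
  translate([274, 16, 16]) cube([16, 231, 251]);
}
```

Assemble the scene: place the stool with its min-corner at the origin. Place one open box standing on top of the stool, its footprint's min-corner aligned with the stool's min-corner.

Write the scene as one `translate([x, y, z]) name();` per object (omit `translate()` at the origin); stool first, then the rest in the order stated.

stool();
translate([0, 0, 437]) open_box();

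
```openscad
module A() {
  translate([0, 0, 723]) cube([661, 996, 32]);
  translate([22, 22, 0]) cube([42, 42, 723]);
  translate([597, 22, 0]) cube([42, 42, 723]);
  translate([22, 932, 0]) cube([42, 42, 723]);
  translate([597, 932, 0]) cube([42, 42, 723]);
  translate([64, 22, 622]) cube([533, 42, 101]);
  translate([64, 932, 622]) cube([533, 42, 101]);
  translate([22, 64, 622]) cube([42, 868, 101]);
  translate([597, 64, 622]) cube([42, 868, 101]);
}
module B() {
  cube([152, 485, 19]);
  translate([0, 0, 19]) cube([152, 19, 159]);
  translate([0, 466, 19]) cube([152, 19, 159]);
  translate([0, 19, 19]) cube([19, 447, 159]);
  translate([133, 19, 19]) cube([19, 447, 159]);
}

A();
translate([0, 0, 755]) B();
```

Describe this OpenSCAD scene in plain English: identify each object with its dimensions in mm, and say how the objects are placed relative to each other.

A is a rectangular dining table. The top is 661×996×32 mm with its upper surface at z = 755 mm. It stands on four 42×42 mm square legs, each inset 22 mm from the nearest pair of top edges, running from the floor to the underside of the top. Four apron rails, 42 mm thick and 101 mm tall, run between adjacent legs with their top edges flush with the underside of the top and their outer faces flush with the legs' outer faces.

B is an open storage box with external size 152×485×178 mm and wall thickness 19 mm (the base is also 19 mm thick). The base covers the whole footprint; the four walls stand on the base, with the y-facing walls full-width and the x-facing walls fitting between their inner faces.

The open box is on top of the table.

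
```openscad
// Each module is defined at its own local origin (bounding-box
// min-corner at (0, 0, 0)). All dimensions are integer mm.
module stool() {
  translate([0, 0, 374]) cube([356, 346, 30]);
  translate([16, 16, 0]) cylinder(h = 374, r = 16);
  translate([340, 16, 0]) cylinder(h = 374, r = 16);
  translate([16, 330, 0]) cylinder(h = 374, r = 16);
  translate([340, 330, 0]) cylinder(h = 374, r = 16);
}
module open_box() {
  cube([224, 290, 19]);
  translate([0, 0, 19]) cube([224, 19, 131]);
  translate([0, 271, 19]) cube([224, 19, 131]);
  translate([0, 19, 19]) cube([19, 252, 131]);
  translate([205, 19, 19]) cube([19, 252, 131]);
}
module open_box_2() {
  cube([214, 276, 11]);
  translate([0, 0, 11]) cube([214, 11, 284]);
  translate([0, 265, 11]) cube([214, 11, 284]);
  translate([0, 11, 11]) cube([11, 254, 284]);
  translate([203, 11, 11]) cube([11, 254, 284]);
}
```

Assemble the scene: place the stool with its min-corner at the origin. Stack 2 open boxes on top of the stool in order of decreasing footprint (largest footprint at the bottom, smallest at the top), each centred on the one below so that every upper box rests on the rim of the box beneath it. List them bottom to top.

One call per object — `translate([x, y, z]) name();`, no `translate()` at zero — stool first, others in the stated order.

stool();
translate([66, 28, 404]) open_box();
translate([71, 35, 554]) open_box_2();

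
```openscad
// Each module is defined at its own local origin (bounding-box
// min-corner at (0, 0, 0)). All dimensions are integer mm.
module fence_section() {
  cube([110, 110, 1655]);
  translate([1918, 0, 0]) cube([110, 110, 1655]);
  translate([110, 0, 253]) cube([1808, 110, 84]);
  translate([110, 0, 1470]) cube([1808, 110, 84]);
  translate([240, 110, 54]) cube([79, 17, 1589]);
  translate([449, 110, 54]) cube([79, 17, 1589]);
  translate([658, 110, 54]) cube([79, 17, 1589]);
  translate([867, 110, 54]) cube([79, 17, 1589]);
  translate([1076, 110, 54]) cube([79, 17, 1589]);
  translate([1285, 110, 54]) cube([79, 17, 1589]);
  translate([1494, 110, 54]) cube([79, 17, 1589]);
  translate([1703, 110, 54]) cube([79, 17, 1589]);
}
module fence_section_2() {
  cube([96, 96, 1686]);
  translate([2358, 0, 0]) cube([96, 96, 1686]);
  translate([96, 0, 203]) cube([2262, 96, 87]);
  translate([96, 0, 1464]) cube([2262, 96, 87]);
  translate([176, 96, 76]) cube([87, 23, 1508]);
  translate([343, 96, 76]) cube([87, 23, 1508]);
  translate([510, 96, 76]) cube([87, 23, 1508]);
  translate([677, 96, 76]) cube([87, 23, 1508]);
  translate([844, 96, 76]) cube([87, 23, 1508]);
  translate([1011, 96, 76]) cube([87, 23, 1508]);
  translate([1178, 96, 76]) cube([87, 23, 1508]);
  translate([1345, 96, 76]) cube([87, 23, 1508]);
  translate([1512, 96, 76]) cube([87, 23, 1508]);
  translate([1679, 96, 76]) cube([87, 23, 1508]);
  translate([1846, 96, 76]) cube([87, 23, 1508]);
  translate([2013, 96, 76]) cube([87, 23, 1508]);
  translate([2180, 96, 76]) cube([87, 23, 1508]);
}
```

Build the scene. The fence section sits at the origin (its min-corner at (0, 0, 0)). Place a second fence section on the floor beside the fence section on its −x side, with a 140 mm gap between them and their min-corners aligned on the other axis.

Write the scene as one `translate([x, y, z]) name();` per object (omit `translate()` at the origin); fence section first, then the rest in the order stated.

fence_section();
translate([-2594, 0, 0]) fence_section_2();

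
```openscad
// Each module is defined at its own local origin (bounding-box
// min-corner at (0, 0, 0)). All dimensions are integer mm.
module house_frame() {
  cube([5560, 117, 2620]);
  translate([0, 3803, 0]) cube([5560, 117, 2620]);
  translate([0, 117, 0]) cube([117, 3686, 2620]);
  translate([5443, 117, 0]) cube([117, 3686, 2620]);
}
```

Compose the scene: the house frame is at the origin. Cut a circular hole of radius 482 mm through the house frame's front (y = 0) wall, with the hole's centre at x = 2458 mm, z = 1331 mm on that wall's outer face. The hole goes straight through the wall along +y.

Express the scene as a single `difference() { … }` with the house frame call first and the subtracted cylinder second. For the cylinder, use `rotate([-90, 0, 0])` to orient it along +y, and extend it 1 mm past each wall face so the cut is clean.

difference() {
  house_frame();
  translate([2458, -1, 1331]) rotate([-90, 0, 0]) cylinder(h = 119, r = 482);
}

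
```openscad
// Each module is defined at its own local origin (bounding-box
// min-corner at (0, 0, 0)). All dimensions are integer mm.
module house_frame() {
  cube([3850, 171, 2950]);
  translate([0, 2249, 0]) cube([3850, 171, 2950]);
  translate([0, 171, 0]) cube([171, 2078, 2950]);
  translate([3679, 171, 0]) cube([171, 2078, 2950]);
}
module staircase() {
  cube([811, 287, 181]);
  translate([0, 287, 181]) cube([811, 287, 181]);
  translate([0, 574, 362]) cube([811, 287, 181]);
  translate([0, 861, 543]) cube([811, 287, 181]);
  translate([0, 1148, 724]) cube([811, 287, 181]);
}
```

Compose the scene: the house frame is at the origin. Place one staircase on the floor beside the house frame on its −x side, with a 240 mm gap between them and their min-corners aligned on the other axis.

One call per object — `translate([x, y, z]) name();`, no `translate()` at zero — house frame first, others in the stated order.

house_frame();
translate([-1051, 0, 0]) staircase();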